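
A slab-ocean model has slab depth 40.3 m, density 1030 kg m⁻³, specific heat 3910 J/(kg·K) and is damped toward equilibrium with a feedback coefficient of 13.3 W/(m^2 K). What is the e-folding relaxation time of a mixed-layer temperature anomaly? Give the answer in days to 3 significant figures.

Areal heat capacity C = ρ c_p D = 1030 × 3910 × 40.3 = 1.62×10^8 J/(m²·K).
Relaxation time τ = C / λ = 1.62×10^8 / 13.3 = 1.22×10^7 s.
In days: 1.22×10^7 s / (86400 s/day) = 141 days.

141 days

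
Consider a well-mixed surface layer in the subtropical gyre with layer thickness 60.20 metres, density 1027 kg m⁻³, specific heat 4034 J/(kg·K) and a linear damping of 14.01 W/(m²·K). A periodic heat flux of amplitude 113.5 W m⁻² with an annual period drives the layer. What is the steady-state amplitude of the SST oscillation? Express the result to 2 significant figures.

Areal heat capacity C = ρ c_p D = 1027 × 4034 × 60.20 = 2.49×10^8 J/(m^2 K).
Angular frequency ω = 2π / T = 2π / 3.15×10^7 s = 1.99×10^-7 s⁻¹.
√((Cω)² + λ²) = √((49.7)² + 14.01²) = 51.6 W/(m²·K).
Amplitude A = F₀ / √((Cω)²+λ²) = 113.5 / 51.6 = 2.20 K.

2.2 K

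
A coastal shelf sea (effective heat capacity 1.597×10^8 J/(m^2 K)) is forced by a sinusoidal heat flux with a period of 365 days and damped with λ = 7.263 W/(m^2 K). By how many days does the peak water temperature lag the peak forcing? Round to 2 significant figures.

Areal heat capacity C = 1.597×10^8 J/(m^2 K) (given).
ω = 2π / 3.15×10^7 s = 1.99×10^-7 s⁻¹.
Phase lag φ = arctan(Cω/λ) = arctan(31.8/7.263) = 1.35 rad.
Time lag = φ / ω = 1.35 / 1.99×10^-7 = 6.76×10^6 s = 78.2 days.

78 days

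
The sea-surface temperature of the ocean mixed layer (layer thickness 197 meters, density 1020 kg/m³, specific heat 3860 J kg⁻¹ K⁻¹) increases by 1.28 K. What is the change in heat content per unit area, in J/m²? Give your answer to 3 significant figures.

Areal heat capacity C = ρ c_p D = 1020 × 3860 × 197 = 7.76×10^8 J m⁻² K⁻¹.
ΔQ = C ΔT = 7.76×10^8 × 1.28 = 9.93×10^8 J/m².

9.93×10^8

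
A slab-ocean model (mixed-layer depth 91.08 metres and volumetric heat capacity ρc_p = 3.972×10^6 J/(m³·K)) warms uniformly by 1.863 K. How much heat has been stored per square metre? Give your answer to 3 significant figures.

6.74×10^8

Areal heat capacity C = ρc_p × D = 3.972×10^6 × 91.08 = 3.62×10^8 J/(m^2 K).
ΔQ = C ΔT = 3.62×10^8 × 1.863 = 6.74×10^8 J/m².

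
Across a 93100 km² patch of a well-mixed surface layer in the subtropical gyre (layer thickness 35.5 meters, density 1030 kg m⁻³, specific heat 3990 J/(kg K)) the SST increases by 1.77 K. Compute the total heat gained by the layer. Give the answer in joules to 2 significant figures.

Areal heat capacity C = ρ c_p D = 1030 × 3990 × 35.5 = 1.46×10^8 J/(m²·K).
Heat per unit area: q = C ΔT = 1.46×10^8 × 1.77 = 2.58×10^8 J/m².
Total heat: Q = q × A = 2.58×10^8 × (93100 × 10⁶ m²) = 2.40×10^19 J.

2.4×10^19 J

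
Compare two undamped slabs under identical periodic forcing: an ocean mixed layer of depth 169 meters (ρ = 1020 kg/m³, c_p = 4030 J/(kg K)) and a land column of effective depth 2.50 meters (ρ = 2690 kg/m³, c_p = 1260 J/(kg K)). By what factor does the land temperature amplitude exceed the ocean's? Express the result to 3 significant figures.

82.0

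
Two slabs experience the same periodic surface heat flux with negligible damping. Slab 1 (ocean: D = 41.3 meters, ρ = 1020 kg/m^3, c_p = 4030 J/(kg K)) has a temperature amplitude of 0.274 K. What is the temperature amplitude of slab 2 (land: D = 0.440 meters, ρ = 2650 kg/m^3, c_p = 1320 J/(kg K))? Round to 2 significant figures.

C_ocean = 1.70×10^8 J/(m²·K); C_land = 1.54×10^6 J/(m²·K).
A ∝ 1/C ⇒ A_land = A_ocean × C_ocean/C_land = 0.274 × 110 = 30.2 K.

30 K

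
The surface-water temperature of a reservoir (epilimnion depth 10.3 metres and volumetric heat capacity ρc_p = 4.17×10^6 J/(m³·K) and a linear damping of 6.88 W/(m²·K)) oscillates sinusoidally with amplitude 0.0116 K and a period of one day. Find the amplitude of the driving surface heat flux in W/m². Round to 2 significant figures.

36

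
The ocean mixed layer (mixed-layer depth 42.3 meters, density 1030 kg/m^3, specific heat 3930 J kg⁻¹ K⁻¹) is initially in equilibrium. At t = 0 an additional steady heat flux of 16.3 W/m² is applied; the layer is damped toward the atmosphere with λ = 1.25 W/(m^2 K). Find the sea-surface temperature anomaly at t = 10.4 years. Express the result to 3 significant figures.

Areal heat capacity C = ρ c_p D = 1030 × 3930 × 42.3 = 1.71×10^8 J/(m^2 K).
τ = C / λ = 1.71×10^8 / 1.25 = 1.37×10^8 s.
Equilibrium anomaly ΔT_eq = F / λ = 16.3 / 1.25 = 13.0 K.
t = 10.4 years = 3.28×10^8 s, so t/τ = 2.40.
ΔT(t) = ΔT_eq (1 − e^(−t/τ)) = 13.0 × (1 − e^−2.40) = 11.9 K.

11.9 K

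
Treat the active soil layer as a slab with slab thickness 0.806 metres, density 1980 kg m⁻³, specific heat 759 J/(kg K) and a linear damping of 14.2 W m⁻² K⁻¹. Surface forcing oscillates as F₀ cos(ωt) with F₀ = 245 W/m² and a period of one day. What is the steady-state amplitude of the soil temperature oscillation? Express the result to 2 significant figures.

Areal heat capacity C = ρ c_p D = 1980 × 759 × 0.806 = 1.21×10^6 J/(m²·K).
Angular frequency ω = 2π / T = 2π / 86400 s = 7.27×10^-5 s⁻¹.
√((Cω)² + λ²) = √((88.1)² + 14.2²) = 89.2 W/(m²·K).
Amplitude A = F₀ / √((Cω)²+λ²) = 245 / 89.2 = 2.75 K.

2.7 K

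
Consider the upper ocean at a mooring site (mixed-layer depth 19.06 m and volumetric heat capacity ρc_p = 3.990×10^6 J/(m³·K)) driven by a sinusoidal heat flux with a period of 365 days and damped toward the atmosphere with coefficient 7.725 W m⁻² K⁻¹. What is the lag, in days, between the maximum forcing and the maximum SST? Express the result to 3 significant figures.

Areal heat capacity C = ρc_p × D = 3.990×10^6 × 19.06 = 7.60×10^7 J m⁻² K⁻¹.
ω = 2π / 3.15×10^7 s = 1.99×10^-7 s⁻¹.
Phase lag φ = arctan(Cω/λ) = arctan(15.2/7.725) = 1.10 rad.
Time lag = φ / ω = 1.10 / 1.99×10^-7 = 5.52×10^6 s = 63.9 days.

63.9 days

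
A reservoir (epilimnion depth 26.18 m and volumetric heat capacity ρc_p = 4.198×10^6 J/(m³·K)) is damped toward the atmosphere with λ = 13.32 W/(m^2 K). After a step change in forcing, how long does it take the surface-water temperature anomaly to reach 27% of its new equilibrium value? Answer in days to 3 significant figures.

Areal heat capacity C = ρc_p × D = 4.198×10^6 × 26.18 = 1.10×10^8 J/(m^2 K).
τ = C / λ = 1.10×10^8 / 13.32 = 8.25×10^6 s.
Fraction reached: 1 − e^(−t/τ) = 0.27 ⇒ t = −τ ln(1 − 0.27) = τ × 0.315.
t = 2.60×10^6 s = 30.1 days.

30.1 days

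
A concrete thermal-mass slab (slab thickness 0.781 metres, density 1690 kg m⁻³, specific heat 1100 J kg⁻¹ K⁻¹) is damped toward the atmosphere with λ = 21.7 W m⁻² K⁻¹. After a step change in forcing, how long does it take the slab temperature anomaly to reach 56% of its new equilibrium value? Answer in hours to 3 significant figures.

15.3 hours

Areal heat capacity C = ρ c_p D = 1690 × 1100 × 0.781 = 1.45×10^6 J m⁻² K⁻¹.
τ = C / λ = 1.45×10^6 / 21.7 = 66900 s.
Fraction reached: 1 − e^(−t/τ) = 0.56 ⇒ t = −τ ln(1 − 0.56) = τ × 0.821.
t = 54900 s = 15.3 hours.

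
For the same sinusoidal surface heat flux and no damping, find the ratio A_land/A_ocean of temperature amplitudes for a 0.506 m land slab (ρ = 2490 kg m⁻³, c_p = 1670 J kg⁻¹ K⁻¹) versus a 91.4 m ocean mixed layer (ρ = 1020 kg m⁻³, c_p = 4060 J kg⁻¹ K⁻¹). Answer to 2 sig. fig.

180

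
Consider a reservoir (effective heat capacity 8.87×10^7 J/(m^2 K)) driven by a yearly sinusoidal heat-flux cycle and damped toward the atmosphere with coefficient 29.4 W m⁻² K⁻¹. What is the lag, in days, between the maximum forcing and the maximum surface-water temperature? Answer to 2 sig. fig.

31 days

Areal heat capacity C = 8.87×10^7 J/(m^2 K) (given).
ω = 2π / 3.15×10^7 s = 1.99×10^-7 s⁻¹.
Phase lag φ = arctan(Cω/λ) = arctan(17.7/29.4) = 0.541 rad.
Time lag = φ / ω = 0.541 / 1.99×10^-7 = 2.72×10^6 s = 31.4 days.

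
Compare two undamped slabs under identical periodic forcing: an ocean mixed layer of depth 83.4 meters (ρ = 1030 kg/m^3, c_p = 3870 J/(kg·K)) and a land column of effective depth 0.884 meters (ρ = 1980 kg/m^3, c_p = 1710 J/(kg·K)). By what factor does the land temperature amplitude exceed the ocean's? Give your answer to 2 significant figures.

110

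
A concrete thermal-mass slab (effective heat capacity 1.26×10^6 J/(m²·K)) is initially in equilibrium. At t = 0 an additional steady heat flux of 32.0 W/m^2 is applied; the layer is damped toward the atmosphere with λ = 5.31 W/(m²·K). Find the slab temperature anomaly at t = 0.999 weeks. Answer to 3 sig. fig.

5.55 K

Areal heat capacity C = 1.26×10^6 J/(m²·K) (given).
τ = C / λ = 1.26×10^6 / 5.31 = 2.37×10^5 s.
Equilibrium anomaly ΔT_eq = F / λ = 32.0 / 5.31 = 6.03 K.
t = 0.999 weeks = 6.04×10^5 s, so t/τ = 2.55.
ΔT(t) = ΔT_eq (1 − e^(−t/τ)) = 6.03 × (1 − e^−2.55) = 5.55 K.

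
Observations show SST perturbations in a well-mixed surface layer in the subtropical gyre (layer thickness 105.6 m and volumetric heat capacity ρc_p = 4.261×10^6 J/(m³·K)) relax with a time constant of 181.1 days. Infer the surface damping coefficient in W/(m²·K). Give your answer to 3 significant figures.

28.8

Areal heat capacity C = ρc_p × D = 4.261×10^6 × 105.6 = 4.50×10^8 J/(m^2 K).
τ = 181.1 days = 1.56×10^7 s.
λ = C / τ = 4.50×10^8 / 1.56×10^7 = 28.8 W/(m²·K).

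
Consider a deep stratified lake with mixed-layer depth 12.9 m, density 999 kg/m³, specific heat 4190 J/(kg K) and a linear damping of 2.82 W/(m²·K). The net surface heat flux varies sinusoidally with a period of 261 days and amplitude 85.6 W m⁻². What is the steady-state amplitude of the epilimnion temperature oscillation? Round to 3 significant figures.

Areal heat capacity C = ρ c_p D = 999 × 4190 × 12.9 = 5.40×10^7 J/(m^2 K).
Angular frequency ω = 2π / T = 2π / 2.26×10^7 s = 2.79×10^-7 s⁻¹.
√((Cω)² + λ²) = √((15.0)² + 2.82²) = 15.3 W/(m²·K).
Amplitude A = F₀ / √((Cω)²+λ²) = 85.6 / 15.3 = 5.59 K.

5.59 K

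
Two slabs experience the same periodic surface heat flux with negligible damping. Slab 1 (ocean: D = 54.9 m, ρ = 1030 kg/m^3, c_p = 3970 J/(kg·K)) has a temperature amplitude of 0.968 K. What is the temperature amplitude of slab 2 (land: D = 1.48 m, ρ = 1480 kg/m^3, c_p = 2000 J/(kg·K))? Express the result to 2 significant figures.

C_ocean = 2.24×10^8 J/(m²·K); C_land = 4.38×10^6 J/(m²·K).
A ∝ 1/C ⇒ A_land = A_ocean × C_ocean/C_land = 0.968 × 51.2 = 49.6 K.

50 K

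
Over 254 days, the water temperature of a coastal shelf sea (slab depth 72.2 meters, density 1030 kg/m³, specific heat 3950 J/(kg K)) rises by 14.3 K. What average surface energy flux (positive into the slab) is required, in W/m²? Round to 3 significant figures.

191

Areal heat capacity C = ρ c_p D = 1030 × 3950 × 72.2 = 2.94×10^8 J m⁻² K⁻¹.
Required heat per unit area: Q = C ΔT = 2.94×10^8 × 14.3 = 4.20×10^9 J/m².
Flux F = Q / Δt = 4.20×10^9 / 2.19×10^7 s = 191 W/m².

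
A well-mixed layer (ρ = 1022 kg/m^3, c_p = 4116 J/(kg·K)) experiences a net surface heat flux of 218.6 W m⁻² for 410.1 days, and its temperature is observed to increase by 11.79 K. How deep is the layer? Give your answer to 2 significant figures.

Heat input Q = F Δt = 218.6 × 3.54×10^7 s = 7.75×10^9 J/m².
Required areal heat capacity C = Q / ΔT = 6.57×10^8 J/(m²·K).
Depth D = C / (ρ c_p) = 6.57×10^8 / (1022 × 4116) = 156 m.

160 m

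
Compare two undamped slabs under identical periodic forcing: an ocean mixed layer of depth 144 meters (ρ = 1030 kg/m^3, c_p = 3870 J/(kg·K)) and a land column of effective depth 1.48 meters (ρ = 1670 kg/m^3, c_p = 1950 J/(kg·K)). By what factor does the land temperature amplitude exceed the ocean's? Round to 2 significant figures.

C_ocean = 1030 × 3870 × 144 = 5.74×10^8 J/(m²·K).
C_land = 1670 × 1950 × 1.48 = 4.82×10^6 J/(m²·K).
Undamped amplitude ∝ 1/C, so A_land/A_ocean = C_ocean/C_land = 119.

120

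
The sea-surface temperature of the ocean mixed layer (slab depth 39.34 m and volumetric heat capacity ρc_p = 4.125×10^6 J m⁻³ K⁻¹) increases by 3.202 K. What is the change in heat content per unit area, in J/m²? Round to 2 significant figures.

5.2×10^8

Areal heat capacity C = ρc_p × D = 4.125×10^6 × 39.34 = 1.62×10^8 J m⁻² K⁻¹.
ΔQ = C ΔT = 1.62×10^8 × 3.202 = 5.20×10^8 J/m².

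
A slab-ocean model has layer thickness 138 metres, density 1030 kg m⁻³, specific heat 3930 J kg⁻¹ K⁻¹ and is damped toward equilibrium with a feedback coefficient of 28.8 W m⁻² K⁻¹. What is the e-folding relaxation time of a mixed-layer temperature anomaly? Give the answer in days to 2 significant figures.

Areal heat capacity C = ρ c_p D = 1030 × 3930 × 138 = 5.59×10^8 J/(m²·K).
Relaxation time τ = C / λ = 5.59×10^8 / 28.8 = 1.94×10^7 s.
In days: 1.94×10^7 s / (86400 s/day) = 224 days.

220 days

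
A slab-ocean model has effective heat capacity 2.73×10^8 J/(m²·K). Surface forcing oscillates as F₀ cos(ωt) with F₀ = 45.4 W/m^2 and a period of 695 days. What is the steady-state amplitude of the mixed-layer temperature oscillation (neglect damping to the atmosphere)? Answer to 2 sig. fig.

Areal heat capacity C = 2.73×10^8 J/(m²·K) (given).
Angular frequency ω = 2π / T = 2π / 6.00×10^7 s = 1.05×10^-7 s⁻¹.
Cω = 2.73×10^8 × 1.05×10^-7 = 28.6 W/(m²·K).
Amplitude A = F₀ / (Cω) = 45.4 / 28.6 = 1.59 K.

1.6 K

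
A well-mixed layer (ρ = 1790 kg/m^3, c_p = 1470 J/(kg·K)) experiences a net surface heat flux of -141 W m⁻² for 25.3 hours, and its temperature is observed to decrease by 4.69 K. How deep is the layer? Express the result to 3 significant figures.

1.04 m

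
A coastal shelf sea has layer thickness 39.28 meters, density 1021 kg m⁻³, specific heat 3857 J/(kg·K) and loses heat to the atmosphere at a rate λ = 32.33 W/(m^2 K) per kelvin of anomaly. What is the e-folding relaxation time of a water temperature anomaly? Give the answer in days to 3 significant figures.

Areal heat capacity C = ρ c_p D = 1021 × 3857 × 39.28 = 1.55×10^8 J/(m²·K).
Relaxation time τ = C / λ = 1.55×10^8 / 32.33 = 4.78×10^6 s.
In days: 4.78×10^6 s / (86400 s/day) = 55.4 days.

55.4 days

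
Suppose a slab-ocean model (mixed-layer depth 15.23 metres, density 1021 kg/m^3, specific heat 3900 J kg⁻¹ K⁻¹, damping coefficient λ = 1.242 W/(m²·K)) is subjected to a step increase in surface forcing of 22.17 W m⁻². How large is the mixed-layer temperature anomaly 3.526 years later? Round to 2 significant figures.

Areal heat capacity C = ρ c_p D = 1021 × 3900 × 15.23 = 6.06×10^7 J m⁻² K⁻¹.
τ = C / λ = 6.06×10^7 / 1.242 = 4.88×10^7 s.
Equilibrium anomaly ΔT_eq = F / λ = 22.17 / 1.242 = 17.9 K.
t = 3.526 years = 1.11×10^8 s, so t/τ = 2.28.
ΔT(t) = ΔT_eq (1 − e^(−t/τ)) = 17.9 × (1 − e^−2.28) = 16.0 K.

16 K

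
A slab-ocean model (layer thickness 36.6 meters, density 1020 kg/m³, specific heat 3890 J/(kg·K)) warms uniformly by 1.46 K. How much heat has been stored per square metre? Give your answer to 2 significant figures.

2.1×10^8

Areal heat capacity C = ρ c_p D = 1020 × 3890 × 36.6 = 1.45×10^8 J/(m²·K).
ΔQ = C ΔT = 1.45×10^8 × 1.46 = 2.12×10^8 J/m².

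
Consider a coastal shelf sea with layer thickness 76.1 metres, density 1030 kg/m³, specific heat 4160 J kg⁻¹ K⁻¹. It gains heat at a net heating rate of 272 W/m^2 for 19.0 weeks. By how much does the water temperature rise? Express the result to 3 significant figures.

9.59 K

Areal heat capacity C = ρ c_p D = 1030 × 4160 × 76.1 = 3.26×10^8 J m⁻² K⁻¹.
Net heat input Q = F Δt = 272 × (19.0 weeks × 6.048×10^5 s/week) = 3.13×10^9 J/m².
ΔT = Q / C = 3.13×10^9 / 3.26×10^8 = 9.59 K.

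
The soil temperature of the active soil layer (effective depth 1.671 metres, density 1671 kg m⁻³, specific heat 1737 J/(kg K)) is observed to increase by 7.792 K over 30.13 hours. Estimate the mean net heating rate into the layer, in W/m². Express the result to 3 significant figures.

Areal heat capacity C = ρ c_p D = 1671 × 1737 × 1.671 = 4.85×10^6 J/(m^2 K).
Required heat per unit area: Q = C ΔT = 4.85×10^6 × 7.792 = 3.78×10^7 J/m².
Flux F = Q / Δt = 3.78×10^7 / 1.08×10^5 s = 348 W/m².

348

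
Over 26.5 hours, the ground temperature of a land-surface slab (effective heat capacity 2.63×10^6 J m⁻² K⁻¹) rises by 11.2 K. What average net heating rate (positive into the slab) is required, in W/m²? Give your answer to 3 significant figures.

Areal heat capacity C = 2.63×10^6 J m⁻² K⁻¹ (given).
Required heat per unit area: Q = C ΔT = 2.63×10^6 × 11.2 = 2.95×10^7 J/m².
Flux F = Q / Δt = 2.95×10^7 / 95400 s = 309 W/m².

309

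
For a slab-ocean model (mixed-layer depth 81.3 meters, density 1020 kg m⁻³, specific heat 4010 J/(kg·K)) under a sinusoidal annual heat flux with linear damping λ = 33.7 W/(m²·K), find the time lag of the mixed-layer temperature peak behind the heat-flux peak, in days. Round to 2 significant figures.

Areal heat capacity C = ρ c_p D = 1020 × 4010 × 81.3 = 3.33×10^8 J/(m^2 K).
ω = 2π / 3.15×10^7 s = 1.99×10^-7 s⁻¹.
Phase lag φ = arctan(Cω/λ) = arctan(66.3/33.7) = 1.10 rad.
Time lag = φ / ω = 1.10 / 1.99×10^-7 = 5.52×10^6 s = 63.9 days.

64 days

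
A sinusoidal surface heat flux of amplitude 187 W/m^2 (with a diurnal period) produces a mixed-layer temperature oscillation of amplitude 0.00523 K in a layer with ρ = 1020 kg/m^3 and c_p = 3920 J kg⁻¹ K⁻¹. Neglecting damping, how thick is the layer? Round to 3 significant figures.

123 m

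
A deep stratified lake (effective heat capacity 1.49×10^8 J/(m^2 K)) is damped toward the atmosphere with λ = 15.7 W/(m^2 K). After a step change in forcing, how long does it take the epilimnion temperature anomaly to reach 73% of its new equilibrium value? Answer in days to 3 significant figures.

144 days

Areal heat capacity C = 1.49×10^8 J/(m^2 K) (given).
τ = C / λ = 1.49×10^8 / 15.7 = 9.49×10^6 s.
Fraction reached: 1 − e^(−t/τ) = 0.73 ⇒ t = −τ ln(1 − 0.73) = τ × 1.31.
t = 1.24×10^7 s = 144 days.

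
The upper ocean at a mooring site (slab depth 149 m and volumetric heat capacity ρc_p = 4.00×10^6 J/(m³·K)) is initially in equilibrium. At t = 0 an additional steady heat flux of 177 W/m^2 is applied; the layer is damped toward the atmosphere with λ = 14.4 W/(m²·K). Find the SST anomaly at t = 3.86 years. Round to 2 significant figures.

12 K

Areal heat capacity C = ρc_p × D = 4.00×10^6 × 149 = 5.96×10^8 J/(m²·K).
τ = C / λ = 5.96×10^8 / 14.4 = 4.14×10^7 s.
Equilibrium anomaly ΔT_eq = F / λ = 177 / 14.4 = 12.3 K.
t = 3.86 years = 1.22×10^8 s, so t/τ = 2.94.
ΔT(t) = ΔT_eq (1 − e^(−t/τ)) = 12.3 × (1 − e^−2.94) = 11.6 K.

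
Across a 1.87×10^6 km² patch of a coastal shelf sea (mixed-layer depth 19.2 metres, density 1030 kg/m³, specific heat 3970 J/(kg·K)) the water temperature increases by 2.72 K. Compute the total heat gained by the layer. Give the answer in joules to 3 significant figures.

3.99×10^20 J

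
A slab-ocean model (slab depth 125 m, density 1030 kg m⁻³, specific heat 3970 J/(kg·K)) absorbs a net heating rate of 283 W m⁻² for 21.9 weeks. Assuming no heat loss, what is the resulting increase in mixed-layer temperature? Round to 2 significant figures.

7.3 K

Areal heat capacity C = ρ c_p D = 1030 × 3970 × 125 = 5.11×10^8 J m⁻² K⁻¹.
Net heat input Q = F Δt = 283 × (21.9 weeks × 6.048×10^5 s/week) = 3.75×10^9 J/m².
ΔT = Q / C = 3.75×10^9 / 5.11×10^8 = 7.33 K.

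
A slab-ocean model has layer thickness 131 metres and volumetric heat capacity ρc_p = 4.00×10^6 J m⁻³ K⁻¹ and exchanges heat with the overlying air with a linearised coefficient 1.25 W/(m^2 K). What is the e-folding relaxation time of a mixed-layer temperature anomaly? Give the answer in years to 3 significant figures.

13.3 years

Areal heat capacity C = ρc_p × D = 4.00×10^6 × 131 = 5.24×10^8 J/(m²·K).
Relaxation time τ = C / λ = 5.24×10^8 / 1.25 = 4.19×10^8 s.
In years: 4.19×10^8 s / (3.156×10^7 s/year) = 13.3 years.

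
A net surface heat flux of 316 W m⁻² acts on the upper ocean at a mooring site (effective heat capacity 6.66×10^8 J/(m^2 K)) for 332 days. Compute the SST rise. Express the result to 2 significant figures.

Areal heat capacity C = 6.66×10^8 J/(m^2 K) (given).
Net heat input Q = F Δt = 316 × (332 days × 86400 s/day) = 9.06×10^9 J/m².
ΔT = Q / C = 9.06×10^9 / 6.66×10^8 = 13.6 K.

14 K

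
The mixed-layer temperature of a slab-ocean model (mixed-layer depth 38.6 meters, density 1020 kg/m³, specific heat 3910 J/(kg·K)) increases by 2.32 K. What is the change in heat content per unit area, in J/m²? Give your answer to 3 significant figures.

Areal heat capacity C = ρ c_p D = 1020 × 3910 × 38.6 = 1.54×10^8 J/(m^2 K).
ΔQ = C ΔT = 1.54×10^8 × 2.32 = 3.57×10^8 J/m².

3.57×10^8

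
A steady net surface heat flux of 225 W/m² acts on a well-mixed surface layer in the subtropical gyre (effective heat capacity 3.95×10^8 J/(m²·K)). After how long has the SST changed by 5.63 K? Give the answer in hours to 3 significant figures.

2750 hours

Areal heat capacity C = 3.95×10^8 J/(m²·K) (given).
Time required: Δt = C ΔT / F = 3.95×10^8 × 5.63 / 225 = 9.88×10^6 s.
In hours: 9.88×10^6 s / (3600 s/hour) = 2750 hours.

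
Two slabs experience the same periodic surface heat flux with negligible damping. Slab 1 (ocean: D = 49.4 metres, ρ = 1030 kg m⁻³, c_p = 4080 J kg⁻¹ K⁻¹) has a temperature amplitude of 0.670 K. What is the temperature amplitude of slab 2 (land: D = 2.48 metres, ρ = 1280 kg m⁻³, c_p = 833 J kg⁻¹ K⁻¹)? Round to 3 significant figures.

52.6 K

C_ocean = 2.08×10^8 J/(m²·K); C_land = 2.64×10^6 J/(m²·K).
A ∝ 1/C ⇒ A_land = A_ocean × C_ocean/C_land = 0.670 × 78.5 = 52.6 K.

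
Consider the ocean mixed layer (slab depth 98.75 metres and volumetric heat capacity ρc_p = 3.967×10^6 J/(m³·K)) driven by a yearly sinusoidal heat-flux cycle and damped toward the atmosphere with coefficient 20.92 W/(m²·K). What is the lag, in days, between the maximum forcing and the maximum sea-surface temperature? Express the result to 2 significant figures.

76 days

Areal heat capacity C = ρc_p × D = 3.967×10^6 × 98.75 = 3.92×10^8 J/(m^2 K).
ω = 2π / 3.15×10^7 s = 1.99×10^-7 s⁻¹.
Phase lag φ = arctan(Cω/λ) = arctan(78.0/20.92) = 1.31 rad.
Time lag = φ / ω = 1.31 / 1.99×10^-7 = 6.57×10^6 s = 76.0 days.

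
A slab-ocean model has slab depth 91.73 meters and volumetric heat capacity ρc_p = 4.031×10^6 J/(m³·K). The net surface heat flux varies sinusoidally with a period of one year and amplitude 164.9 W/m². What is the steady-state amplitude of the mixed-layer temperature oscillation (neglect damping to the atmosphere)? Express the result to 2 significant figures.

2.2 K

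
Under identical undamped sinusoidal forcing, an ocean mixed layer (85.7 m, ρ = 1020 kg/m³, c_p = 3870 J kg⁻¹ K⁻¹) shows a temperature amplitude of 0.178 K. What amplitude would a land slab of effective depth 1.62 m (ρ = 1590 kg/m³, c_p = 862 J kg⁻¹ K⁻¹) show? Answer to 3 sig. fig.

27.1 K

C_ocean = 3.38×10^8 J/(m²·K); C_land = 2.22×10^6 J/(m²·K).
A ∝ 1/C ⇒ A_land = A_ocean × C_ocean/C_land = 0.178 × 152 = 27.1 K.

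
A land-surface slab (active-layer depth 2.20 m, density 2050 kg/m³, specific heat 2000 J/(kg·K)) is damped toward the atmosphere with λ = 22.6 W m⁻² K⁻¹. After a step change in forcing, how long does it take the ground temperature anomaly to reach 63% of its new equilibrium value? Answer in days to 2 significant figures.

4.6 days

Areal heat capacity C = ρ c_p D = 2050 × 2000 × 2.20 = 9.02×10^6 J/(m²·K).
τ = C / λ = 9.02×10^6 / 22.6 = 3.99×10^5 s.
Fraction reached: 1 − e^(−t/τ) = 0.63 ⇒ t = −τ ln(1 − 0.63) = τ × 0.994.
t = 3.97×10^5 s = 4.59 days.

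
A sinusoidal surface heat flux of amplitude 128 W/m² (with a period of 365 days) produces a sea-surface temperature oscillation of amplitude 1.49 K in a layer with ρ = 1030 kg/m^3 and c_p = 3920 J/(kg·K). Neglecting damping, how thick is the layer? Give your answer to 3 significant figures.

ω = 2π / 3.15×10^7 s = 1.99×10^-7 s⁻¹.
Required C = F₀ / (A ω) = 128 / (1.49 × 1.99×10^-7) = 4.31×10^8 J/(m²·K).
D = C / (ρ c_p) = 4.31×10^8 / (1030 × 3920) = 107 m.

107 m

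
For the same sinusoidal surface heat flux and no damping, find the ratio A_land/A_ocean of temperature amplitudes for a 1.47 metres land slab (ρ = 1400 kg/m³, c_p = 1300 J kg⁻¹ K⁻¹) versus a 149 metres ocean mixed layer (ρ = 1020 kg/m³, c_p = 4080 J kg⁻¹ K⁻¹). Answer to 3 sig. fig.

C_ocean = 1020 × 4080 × 149 = 6.20×10^8 J/(m²·K).
C_land = 1400 × 1300 × 1.47 = 2.68×10^6 J/(m²·K).
Undamped amplitude ∝ 1/C, so A_land/A_ocean = C_ocean/C_land = 232.

232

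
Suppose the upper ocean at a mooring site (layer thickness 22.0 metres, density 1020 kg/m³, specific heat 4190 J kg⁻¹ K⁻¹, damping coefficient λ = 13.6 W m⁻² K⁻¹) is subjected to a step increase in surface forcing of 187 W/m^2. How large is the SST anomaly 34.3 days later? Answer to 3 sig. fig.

4.79 K

Areal heat capacity C = ρ c_p D = 1020 × 4190 × 22.0 = 9.40×10^7 J m⁻² K⁻¹.
τ = C / λ = 9.40×10^7 / 13.6 = 6.91×10^6 s.
Equilibrium anomaly ΔT_eq = F / λ = 187 / 13.6 = 13.8 K.
t = 34.3 days = 2.96×10^6 s, so t/τ = 0.429.
ΔT(t) = ΔT_eq (1 − e^(−t/τ)) = 13.8 × (1 − e^−0.429) = 4.79 K.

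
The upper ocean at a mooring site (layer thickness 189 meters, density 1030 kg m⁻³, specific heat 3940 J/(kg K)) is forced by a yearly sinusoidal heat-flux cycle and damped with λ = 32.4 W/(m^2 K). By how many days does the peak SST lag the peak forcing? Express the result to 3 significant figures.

79.1 days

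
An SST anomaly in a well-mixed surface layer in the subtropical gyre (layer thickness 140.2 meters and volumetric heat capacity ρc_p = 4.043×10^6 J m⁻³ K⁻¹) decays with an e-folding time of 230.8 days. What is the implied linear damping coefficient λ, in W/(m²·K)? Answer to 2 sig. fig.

28

Areal heat capacity C = ρc_p × D = 4.043×10^6 × 140.2 = 5.67×10^8 J/(m^2 K).
τ = 230.8 days = 1.99×10^7 s.
λ = C / τ = 5.67×10^8 / 1.99×10^7 = 28.4 W/(m²·K).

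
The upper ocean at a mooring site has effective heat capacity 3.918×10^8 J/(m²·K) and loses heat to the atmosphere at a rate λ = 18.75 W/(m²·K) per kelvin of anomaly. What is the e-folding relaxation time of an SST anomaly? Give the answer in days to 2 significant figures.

240 days

Areal heat capacity C = 3.918×10^8 J/(m²·K) (given).
Relaxation time τ = C / λ = 3.92×10^8 / 18.75 = 2.09×10^7 s.
In days: 2.09×10^7 s / (86400 s/day) = 242 days.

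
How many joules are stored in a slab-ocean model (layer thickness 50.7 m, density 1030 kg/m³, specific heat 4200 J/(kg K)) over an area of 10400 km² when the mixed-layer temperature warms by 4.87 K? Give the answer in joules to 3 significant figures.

Areal heat capacity C = ρ c_p D = 1030 × 4200 × 50.7 = 2.19×10^8 J/(m²·K).
Heat per unit area: q = C ΔT = 2.19×10^8 × 4.87 = 1.07×10^9 J/m².
Total heat: Q = q × A = 1.07×10^9 × (10400 × 10⁶ m²) = 1.11×10^19 J.

1.11×10^19 J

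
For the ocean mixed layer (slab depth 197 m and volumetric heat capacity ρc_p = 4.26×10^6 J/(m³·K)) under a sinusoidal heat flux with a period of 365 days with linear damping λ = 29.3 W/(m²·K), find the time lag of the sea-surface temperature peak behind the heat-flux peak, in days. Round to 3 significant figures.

Areal heat capacity C = ρc_p × D = 4.26×10^6 × 197 = 8.39×10^8 J m⁻² K⁻¹.
ω = 2π / 3.15×10^7 s = 1.99×10^-7 s⁻¹.
Phase lag φ = arctan(Cω/λ) = arctan(167/29.3) = 1.40 rad.
Time lag = φ / ω = 1.40 / 1.99×10^-7 = 7.01×10^6 s = 81.2 days.

81.2 days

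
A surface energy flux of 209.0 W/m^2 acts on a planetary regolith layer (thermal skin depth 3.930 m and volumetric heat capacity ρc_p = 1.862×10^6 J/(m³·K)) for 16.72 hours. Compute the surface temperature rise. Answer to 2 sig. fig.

Areal heat capacity C = ρc_p × D = 1.862×10^6 × 3.930 = 7.32×10^6 J/(m²·K).
Net heat input Q = F Δt = 209.0 × (16.72 hours × 3600 s/hour) = 1.26×10^7 J/m².
ΔT = Q / C = 1.26×10^7 / 7.32×10^6 = 1.72 K.

1.7 K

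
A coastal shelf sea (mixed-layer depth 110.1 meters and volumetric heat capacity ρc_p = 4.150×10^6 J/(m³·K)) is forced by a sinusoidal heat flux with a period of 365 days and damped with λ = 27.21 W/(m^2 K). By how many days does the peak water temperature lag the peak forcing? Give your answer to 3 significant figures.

Areal heat capacity C = ρc_p × D = 4.150×10^6 × 110.1 = 4.57×10^8 J m⁻² K⁻¹.
ω = 2π / 3.15×10^7 s = 1.99×10^-7 s⁻¹.
Phase lag φ = arctan(Cω/λ) = arctan(91.0/27.21) = 1.28 rad.
Time lag = φ / ω = 1.28 / 1.99×10^-7 = 6.43×10^6 s = 74.4 days.

74.4 days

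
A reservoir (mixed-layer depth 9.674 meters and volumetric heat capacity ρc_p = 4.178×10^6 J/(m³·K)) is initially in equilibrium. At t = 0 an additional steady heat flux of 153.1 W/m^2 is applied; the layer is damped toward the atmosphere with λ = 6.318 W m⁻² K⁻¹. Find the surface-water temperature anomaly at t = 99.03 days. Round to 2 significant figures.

18 K

Areal heat capacity C = ρc_p × D = 4.178×10^6 × 9.674 = 4.04×10^7 J/(m²·K).
τ = C / λ = 4.04×10^7 / 6.318 = 6.40×10^6 s.
Equilibrium anomaly ΔT_eq = F / λ = 153.1 / 6.318 = 24.2 K.
t = 99.03 days = 8.56×10^6 s, so t/τ = 1.34.
ΔT(t) = ΔT_eq (1 − e^(−t/τ)) = 24.2 × (1 − e^−1.34) = 17.9 K.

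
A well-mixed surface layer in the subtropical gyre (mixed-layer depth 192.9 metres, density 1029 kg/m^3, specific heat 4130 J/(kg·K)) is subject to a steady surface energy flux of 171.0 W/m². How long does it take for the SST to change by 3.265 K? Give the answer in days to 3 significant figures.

181 days

Areal heat capacity C = ρ c_p D = 1029 × 4130 × 192.9 = 8.20×10^8 J m⁻² K⁻¹.
Time required: Δt = C ΔT / F = 8.20×10^8 × 3.265 / 171.0 = 1.57×10^7 s.
In days: 1.57×10^7 s / (86400 s/day) = 181 days.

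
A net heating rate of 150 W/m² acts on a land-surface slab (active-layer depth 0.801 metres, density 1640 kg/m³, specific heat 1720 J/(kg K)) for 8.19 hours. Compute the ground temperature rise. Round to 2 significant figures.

Areal heat capacity C = ρ c_p D = 1640 × 1720 × 0.801 = 2.26×10^6 J/(m^2 K).
Net heat input Q = F Δt = 150 × (8.19 hours × 3600 s/hour) = 4.42×10^6 J/m².
ΔT = Q / C = 4.42×10^6 / 2.26×10^6 = 1.96 K.

2.0 K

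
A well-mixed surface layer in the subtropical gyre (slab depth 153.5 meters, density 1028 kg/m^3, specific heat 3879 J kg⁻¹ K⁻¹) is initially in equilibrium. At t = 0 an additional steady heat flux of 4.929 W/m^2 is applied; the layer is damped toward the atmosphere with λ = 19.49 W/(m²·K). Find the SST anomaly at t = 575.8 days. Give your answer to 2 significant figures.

0.20 K

Areal heat capacity C = ρ c_p D = 1028 × 3879 × 153.5 = 6.12×10^8 J m⁻² K⁻¹.
τ = C / λ = 6.12×10^8 / 19.49 = 3.14×10^7 s.
Equilibrium anomaly ΔT_eq = F / λ = 4.929 / 19.49 = 0.253 K.
t = 575.8 days = 4.97×10^7 s, so t/τ = 1.58.
ΔT(t) = ΔT_eq (1 − e^(−t/τ)) = 0.253 × (1 − e^−1.58) = 0.201 K.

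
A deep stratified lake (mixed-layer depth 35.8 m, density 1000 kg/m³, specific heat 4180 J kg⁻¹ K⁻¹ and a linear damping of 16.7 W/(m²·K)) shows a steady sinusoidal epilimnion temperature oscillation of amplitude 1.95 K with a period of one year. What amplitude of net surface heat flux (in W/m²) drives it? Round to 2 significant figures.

67

Areal heat capacity C = ρ c_p D = 1000 × 4180 × 35.8 = 1.50×10^8 J m⁻² K⁻¹.
ω = 2π / 3.15×10^7 s = 1.99×10^-7 s⁻¹.
√((Cω)² + λ²) = √((29.8)² + 16.7²) = 34.2 W/(m²·K).
F₀ = A × √((Cω)²+λ²) = 1.95 × 34.2 = 66.6 W/m².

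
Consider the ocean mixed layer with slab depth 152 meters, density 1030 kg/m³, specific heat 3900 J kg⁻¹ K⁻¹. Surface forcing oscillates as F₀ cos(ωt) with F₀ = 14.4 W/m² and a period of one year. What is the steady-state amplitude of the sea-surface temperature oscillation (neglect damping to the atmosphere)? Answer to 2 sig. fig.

0.12 K

Areal heat capacity C = ρ c_p D = 1030 × 3900 × 152 = 6.11×10^8 J/(m²·K).
Angular frequency ω = 2π / T = 2π / 3.15×10^7 s = 1.99×10^-7 s⁻¹.
Cω = 6.11×10^8 × 1.99×10^-7 = 122 W/(m²·K).
Amplitude A = F₀ / (Cω) = 14.4 / 122 = 0.118 K.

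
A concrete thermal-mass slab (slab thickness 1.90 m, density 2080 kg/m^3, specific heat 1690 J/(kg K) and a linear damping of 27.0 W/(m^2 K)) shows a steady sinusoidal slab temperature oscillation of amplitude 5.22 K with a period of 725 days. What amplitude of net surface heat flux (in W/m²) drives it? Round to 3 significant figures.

Areal heat capacity C = ρ c_p D = 2080 × 1690 × 1.90 = 6.68×10^6 J/(m²·K).
ω = 2π / 6.26×10^7 s = 1.00×10^-7 s⁻¹.
√((Cω)² + λ²) = √((0.670)² + 27.0²) = 27.0 W/(m²·K).
F₀ = A × √((Cω)²+λ²) = 5.22 × 27.0 = 141 W/m².

141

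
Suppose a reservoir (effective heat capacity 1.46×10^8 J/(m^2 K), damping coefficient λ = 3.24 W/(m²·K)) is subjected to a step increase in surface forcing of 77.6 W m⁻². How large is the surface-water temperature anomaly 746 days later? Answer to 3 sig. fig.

18.2 K

Areal heat capacity C = 1.46×10^8 J/(m^2 K) (given).
τ = C / λ = 1.46×10^8 / 3.24 = 4.51×10^7 s.
Equilibrium anomaly ΔT_eq = F / λ = 77.6 / 3.24 = 24.0 K.
t = 746 days = 6.45×10^7 s, so t/τ = 1.43.
ΔT(t) = ΔT_eq (1 − e^(−t/τ)) = 24.0 × (1 − e^−1.43) = 18.2 K.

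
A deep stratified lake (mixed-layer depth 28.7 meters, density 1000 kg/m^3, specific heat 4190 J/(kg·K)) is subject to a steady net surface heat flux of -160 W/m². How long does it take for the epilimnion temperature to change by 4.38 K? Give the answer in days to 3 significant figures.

Areal heat capacity C = ρ c_p D = 1000 × 4190 × 28.7 = 1.20×10^8 J/(m²·K).
Time required: Δt = C ΔT / F = 1.20×10^8 × -4.38 / -160 = 3.29×10^6 s.
In days: 3.29×10^6 s / (86400 s/day) = 38.1 days.

38.1 days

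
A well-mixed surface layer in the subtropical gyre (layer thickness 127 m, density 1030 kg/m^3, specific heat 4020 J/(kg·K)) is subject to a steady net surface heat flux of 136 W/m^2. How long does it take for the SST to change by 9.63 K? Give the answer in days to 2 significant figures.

Areal heat capacity C = ρ c_p D = 1030 × 4020 × 127 = 5.26×10^8 J m⁻² K⁻¹.
Time required: Δt = C ΔT / F = 5.26×10^8 × 9.63 / 136 = 3.72×10^7 s.
In days: 3.72×10^7 s / (86400 s/day) = 431 days.

430 days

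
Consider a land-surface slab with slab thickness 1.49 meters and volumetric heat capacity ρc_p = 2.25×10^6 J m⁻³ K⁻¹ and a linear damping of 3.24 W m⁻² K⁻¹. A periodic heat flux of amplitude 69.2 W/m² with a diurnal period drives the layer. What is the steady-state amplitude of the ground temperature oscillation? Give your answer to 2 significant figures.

0.28 K

Areal heat capacity C = ρc_p × D = 2.25×10^6 × 1.49 = 3.35×10^6 J/(m²·K).
Angular frequency ω = 2π / T = 2π / 86400 s = 7.27×10^-5 s⁻¹.
√((Cω)² + λ²) = √((244)² + 3.24²) = 244 W/(m²·K).
Amplitude A = F₀ / √((Cω)²+λ²) = 69.2 / 244 = 0.284 K.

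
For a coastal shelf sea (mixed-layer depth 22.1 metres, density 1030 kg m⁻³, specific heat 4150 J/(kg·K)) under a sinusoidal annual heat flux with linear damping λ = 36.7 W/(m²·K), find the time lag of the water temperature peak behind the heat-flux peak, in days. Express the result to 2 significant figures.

28 days

Areal heat capacity C = ρ c_p D = 1030 × 4150 × 22.1 = 9.45×10^7 J/(m²·K).
ω = 2π / 3.15×10^7 s = 1.99×10^-7 s⁻¹.
Phase lag φ = arctan(Cω/λ) = arctan(18.8/36.7) = 0.474 rad.
Time lag = φ / ω = 0.474 / 1.99×10^-7 = 2.38×10^6 s = 27.5 days.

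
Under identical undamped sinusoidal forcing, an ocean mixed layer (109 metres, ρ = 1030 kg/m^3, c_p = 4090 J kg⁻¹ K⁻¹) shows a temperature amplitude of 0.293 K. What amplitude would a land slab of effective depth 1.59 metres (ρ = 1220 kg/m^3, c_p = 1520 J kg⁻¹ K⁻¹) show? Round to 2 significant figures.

C_ocean = 4.59×10^8 J/(m²·K); C_land = 2.95×10^6 J/(m²·K).
A ∝ 1/C ⇒ A_land = A_ocean × C_ocean/C_land = 0.293 × 156 = 45.6 K.

46 K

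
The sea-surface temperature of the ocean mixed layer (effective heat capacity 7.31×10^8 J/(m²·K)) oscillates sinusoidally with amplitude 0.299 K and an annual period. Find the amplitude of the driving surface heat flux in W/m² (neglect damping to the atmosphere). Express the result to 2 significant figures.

44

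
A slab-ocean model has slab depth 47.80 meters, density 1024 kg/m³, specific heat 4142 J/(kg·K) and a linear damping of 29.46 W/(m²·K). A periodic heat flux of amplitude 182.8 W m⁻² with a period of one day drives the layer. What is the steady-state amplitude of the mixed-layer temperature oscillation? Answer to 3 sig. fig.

0.0124 K

Areal heat capacity C = ρ c_p D = 1024 × 4142 × 47.80 = 2.03×10^8 J m⁻² K⁻¹.
Angular frequency ω = 2π / T = 2π / 86400 s = 7.27×10^-5 s⁻¹.
√((Cω)² + λ²) = √((14700)² + 29.46²) = 14700 W/(m²·K).
Amplitude A = F₀ / √((Cω)²+λ²) = 182.8 / 14700 = 0.0124 K.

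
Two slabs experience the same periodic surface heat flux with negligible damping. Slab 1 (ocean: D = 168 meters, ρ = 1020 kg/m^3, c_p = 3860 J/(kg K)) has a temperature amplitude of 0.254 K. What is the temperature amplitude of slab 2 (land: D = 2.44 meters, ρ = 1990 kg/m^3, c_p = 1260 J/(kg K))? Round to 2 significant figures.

27 K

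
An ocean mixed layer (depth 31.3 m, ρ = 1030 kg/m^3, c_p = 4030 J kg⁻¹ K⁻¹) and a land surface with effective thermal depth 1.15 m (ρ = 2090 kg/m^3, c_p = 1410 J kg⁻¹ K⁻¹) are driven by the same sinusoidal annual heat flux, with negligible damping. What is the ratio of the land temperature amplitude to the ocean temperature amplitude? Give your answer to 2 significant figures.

C_ocean = 1030 × 4030 × 31.3 = 1.30×10^8 J/(m²·K).
C_land = 2090 × 1410 × 1.15 = 3.39×10^6 J/(m²·K).
Undamped amplitude ∝ 1/C, so A_land/A_ocean = C_ocean/C_land = 38.3.

38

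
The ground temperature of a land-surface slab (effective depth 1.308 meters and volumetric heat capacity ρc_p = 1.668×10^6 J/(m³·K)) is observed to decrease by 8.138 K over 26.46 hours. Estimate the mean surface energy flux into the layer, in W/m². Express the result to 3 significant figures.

-186

Areal heat capacity C = ρc_p × D = 1.668×10^6 × 1.308 = 2.18×10^6 J m⁻² K⁻¹.
Required heat per unit area: Q = C ΔT = 2.18×10^6 × -8.138 = -1.78×10^7 J/m².
Flux F = Q / Δt = -1.78×10^7 / 95300 s = -186 W/m².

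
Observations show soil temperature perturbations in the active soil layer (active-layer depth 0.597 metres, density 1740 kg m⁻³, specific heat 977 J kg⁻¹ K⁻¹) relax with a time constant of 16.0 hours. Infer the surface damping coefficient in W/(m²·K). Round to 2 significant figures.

18

Areal heat capacity C = ρ c_p D = 1740 × 977 × 0.597 = 1.01×10^6 J m⁻² K⁻¹.
τ = 16.0 hours = 57600 s.
λ = C / τ = 1.01×10^6 / 57600 = 17.6 W/(m²·K).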